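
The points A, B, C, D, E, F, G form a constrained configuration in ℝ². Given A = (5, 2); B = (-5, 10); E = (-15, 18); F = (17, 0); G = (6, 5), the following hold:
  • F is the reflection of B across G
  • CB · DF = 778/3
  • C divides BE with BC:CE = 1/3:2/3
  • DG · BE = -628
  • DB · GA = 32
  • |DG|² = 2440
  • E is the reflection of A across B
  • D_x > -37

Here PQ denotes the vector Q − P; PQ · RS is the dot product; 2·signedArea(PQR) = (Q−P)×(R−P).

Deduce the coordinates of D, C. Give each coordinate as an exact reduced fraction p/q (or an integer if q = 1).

C = (-25/3, 38/3)
D = (-36, 31)

1. D_x = -36  [DB · GA = 32 ∩ DG · BE = -628]
2. D_y = 31  [DB · GA = 32 ∩ DG · BE = -628]
   → D = (-36, 31)
3. C_x = -25/3  [C divides BE with BC:CE = 1/3:2/3]
4. C_y = 38/3  [C divides BE with BC:CE = 1/3:2/3]
   → C = (-25/3, 38/3)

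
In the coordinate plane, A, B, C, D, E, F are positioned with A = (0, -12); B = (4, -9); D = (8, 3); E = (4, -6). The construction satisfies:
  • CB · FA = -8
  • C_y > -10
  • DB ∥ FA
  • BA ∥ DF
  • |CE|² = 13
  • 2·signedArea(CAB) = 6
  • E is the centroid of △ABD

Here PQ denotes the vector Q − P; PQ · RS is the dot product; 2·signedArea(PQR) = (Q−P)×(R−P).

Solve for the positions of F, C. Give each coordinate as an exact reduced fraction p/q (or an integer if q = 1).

C = (2, -9)
F = (4, 0)

1. F_x = 4  [DB ∥ FA ∩ BA ∥ DF]
2. F_y = 0  [DB ∥ FA ∩ BA ∥ DF]
   → F = (4, 0)
3. C_x = 2  [2·signedArea(CAB) = 6 ∩ CB · FA = -8]
4. C_y = -9  [2·signedArea(CAB) = 6 ∩ CB · FA = -8]
   → C = (2, -9)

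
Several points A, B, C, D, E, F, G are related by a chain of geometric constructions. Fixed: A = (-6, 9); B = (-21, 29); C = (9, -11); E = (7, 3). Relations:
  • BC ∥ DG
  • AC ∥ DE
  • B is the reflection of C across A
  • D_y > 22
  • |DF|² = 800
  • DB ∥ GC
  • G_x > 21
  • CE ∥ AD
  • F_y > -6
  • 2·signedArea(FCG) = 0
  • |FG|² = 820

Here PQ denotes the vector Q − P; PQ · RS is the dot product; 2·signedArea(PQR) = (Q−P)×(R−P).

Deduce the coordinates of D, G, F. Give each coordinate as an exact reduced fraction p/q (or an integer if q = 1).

1. D_x = -8  [AC ∥ DE ∩ CE ∥ AD]
2. D_y = 23  [AC ∥ DE ∩ CE ∥ AD]
   → D = (-8, 23)
3. G_x = 22  [DB ∥ GC ∩ BC ∥ DG]
4. G_y = -17  [DB ∥ GC ∩ BC ∥ DG]
   → G = (22, -17)
5. F_x = -4  [line 6·x + 13·y + 89 = 0 ∩ |FG|² = 820]
6. F_y = -5  [line 6·x + 13·y + 89 = 0 ∩ |FG|² = 820]
   → F = (-4, -5)

D = (-8, 23)
F = (-4, -5)
G = (22, -17)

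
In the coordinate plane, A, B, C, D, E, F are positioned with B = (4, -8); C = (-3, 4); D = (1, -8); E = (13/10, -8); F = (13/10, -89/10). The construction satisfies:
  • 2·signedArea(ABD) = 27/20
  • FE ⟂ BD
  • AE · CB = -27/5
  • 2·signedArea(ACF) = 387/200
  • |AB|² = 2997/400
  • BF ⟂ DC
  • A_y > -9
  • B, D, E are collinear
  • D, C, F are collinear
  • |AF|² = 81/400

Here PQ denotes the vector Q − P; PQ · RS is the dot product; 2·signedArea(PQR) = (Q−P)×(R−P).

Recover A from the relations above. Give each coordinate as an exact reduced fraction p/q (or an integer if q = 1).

1. A_x = 13/10  [2·signedArea(ACF) = 387/200 ∩ AE · CB = -27/5]
2. A_y = -169/20  [2·signedArea(ACF) = 387/200 ∩ AE · CB = -27/5]
   → A = (13/10, -169/20)

A = (13/10, -169/20)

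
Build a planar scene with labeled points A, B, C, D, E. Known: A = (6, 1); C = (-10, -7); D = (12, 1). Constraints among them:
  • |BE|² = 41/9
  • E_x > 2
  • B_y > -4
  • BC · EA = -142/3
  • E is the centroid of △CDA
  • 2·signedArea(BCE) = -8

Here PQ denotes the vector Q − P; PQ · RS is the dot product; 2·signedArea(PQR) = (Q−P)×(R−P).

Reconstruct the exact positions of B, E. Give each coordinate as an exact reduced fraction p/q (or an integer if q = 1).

B = (1, -3)
E = (8/3, -5/3)

1. E_x = 8/3  [E is the centroid of △CDA]
2. E_y = -5/3  [E is the centroid of △CDA]
   → E = (8/3, -5/3)
3. B_x = 1  [BC · EA = -142/3 ∩ 2·signedArea(BCE) = -8]
4. B_y = -3  [BC · EA = -142/3 ∩ 2·signedArea(BCE) = -8]
   → B = (1, -3)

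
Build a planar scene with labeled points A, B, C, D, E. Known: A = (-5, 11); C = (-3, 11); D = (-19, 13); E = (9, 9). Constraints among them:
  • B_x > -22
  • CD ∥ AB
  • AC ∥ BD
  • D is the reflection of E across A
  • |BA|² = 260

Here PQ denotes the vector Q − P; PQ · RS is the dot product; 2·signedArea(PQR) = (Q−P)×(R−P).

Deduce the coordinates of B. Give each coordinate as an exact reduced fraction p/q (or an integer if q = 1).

1. B_x = -21  [AC ∥ BD ∩ CD ∥ AB]
2. B_y = 13  [AC ∥ BD ∩ CD ∥ AB]
   → B = (-21, 13)

B = (-21, 13)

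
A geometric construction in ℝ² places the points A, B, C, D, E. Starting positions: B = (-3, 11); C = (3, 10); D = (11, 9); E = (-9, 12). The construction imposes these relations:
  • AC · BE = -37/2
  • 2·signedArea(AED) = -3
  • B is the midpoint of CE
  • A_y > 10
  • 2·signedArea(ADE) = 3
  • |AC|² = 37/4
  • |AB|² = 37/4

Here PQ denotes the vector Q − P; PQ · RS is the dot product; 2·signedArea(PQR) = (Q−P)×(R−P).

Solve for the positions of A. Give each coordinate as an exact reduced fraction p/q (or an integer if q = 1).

A = (0, 21/2)

1. A_x = 0  [2·signedArea(AED) = -3 ∩ AC · BE = -37/2]
2. A_y = 21/2  [2·signedArea(AED) = -3 ∩ AC · BE = -37/2]
   → A = (0, 21/2)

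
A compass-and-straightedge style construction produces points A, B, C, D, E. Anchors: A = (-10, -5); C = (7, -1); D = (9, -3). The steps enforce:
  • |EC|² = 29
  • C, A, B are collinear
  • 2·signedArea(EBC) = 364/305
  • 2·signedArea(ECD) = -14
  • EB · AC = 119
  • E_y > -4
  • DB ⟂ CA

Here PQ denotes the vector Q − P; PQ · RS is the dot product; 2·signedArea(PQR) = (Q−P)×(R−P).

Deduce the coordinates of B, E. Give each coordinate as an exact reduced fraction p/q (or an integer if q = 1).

B = (2577/305, -201/305)
E = (2, -3)

1. B_x = 2577/305  [C, A, B are collinear ∩ DB ⟂ CA]
2. B_y = -201/305  [C, A, B are collinear ∩ DB ⟂ CA]
   → B = (2577/305, -201/305)
3. E_x = 2  [2·signedArea(EBC) = 364/305 ∩ 2·signedArea(ECD) = -14]
4. E_y = -3  [2·signedArea(EBC) = 364/305 ∩ 2·signedArea(ECD) = -14]
   → E = (2, -3)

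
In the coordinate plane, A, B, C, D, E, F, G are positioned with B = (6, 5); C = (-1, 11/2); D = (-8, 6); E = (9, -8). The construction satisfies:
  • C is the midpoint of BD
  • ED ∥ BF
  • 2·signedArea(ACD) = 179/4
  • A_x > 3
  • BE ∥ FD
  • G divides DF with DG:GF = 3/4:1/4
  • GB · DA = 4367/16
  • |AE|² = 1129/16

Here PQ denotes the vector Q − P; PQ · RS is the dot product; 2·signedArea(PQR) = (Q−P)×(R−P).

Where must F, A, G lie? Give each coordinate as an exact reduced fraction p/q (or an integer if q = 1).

A = (4, -5/4)
F = (-11, 19)
G = (-41/4, 63/4)

1. F_x = -11  [BE ∥ FD ∩ ED ∥ BF]
2. F_y = 19  [BE ∥ FD ∩ ED ∥ BF]
   → F = (-11, 19)
3. G_x = -41/4  [G divides DF with DG:GF = 3/4:1/4]
4. G_y = 63/4  [G divides DF with DG:GF = 3/4:1/4]
   → G = (-41/4, 63/4)
5. A_x = 4  [2·signedArea(ACD) = 179/4 ∩ GB · DA = 4367/16]
6. A_y = -5/4  [2·signedArea(ACD) = 179/4 ∩ GB · DA = 4367/16]
   → A = (4, -5/4)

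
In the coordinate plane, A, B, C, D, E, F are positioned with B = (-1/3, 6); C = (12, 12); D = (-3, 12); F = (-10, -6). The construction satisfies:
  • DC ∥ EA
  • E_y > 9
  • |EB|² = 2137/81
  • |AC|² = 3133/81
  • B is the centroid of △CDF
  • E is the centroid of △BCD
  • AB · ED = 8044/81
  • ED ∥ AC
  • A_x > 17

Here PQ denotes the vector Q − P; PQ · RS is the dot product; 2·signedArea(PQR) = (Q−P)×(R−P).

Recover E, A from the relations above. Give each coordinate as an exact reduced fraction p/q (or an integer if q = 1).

A = (161/9, 10)
E = (26/9, 10)

1. E_x = 26/9  [E is the centroid of △BCD]
2. E_y = 10  [E is the centroid of △BCD]
   → E = (26/9, 10)
3. A_x = 161/9  [ED ∥ AC ∩ DC ∥ EA]
4. A_y = 10  [ED ∥ AC ∩ DC ∥ EA]
   → A = (161/9, 10)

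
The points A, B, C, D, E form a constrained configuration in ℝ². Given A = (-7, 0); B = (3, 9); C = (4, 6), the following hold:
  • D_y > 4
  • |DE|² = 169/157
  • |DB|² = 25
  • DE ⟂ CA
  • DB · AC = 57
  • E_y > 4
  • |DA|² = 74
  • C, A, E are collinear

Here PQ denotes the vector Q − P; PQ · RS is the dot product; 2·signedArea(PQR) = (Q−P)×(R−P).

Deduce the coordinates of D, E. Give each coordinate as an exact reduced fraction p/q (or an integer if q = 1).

D = (0, 5)
E = (78/157, 642/157)

1. D_x = 0  [line -11·x + -6·y + 30 = 0 ∩ |DA|² = 74]
2. D_y = 5  [line -11·x + -6·y + 30 = 0 ∩ |DA|² = 74]
   → D = (0, 5)
3. E_x = 78/157  [C, A, E are collinear ∩ DE ⟂ CA]
4. E_y = 642/157  [C, A, E are collinear ∩ DE ⟂ CA]
   → E = (78/157, 642/157)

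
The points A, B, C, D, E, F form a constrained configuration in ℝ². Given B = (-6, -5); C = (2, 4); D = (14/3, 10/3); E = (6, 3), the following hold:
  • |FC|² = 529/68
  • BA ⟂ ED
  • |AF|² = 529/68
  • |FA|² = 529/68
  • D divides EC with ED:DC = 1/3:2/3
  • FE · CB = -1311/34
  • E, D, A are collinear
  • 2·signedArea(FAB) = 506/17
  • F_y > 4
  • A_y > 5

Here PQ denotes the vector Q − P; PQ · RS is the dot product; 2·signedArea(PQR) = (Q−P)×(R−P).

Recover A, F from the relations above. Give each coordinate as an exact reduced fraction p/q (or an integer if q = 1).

A = (-58/17, 91/17)
F = (-12/17, 159/34)

1. A_x = -58/17  [E, D, A are collinear ∩ BA ⟂ ED]
2. A_y = 91/17  [E, D, A are collinear ∩ BA ⟂ ED]
   → A = (-58/17, 91/17)
3. F_x = -12/17  [FE · CB = -1311/34 ∩ 2·signedArea(FAB) = 506/17]
4. F_y = 159/34  [FE · CB = -1311/34 ∩ 2·signedArea(FAB) = 506/17]
   → F = (-12/17, 159/34)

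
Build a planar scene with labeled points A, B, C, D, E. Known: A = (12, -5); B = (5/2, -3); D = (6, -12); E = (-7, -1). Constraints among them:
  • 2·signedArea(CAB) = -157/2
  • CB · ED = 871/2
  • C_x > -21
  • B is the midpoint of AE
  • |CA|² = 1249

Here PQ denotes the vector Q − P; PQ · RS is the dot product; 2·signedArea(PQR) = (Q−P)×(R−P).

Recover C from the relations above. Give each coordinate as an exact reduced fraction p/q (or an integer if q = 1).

C = (-20, 10)

1. C_x = -20  [2·signedArea(CAB) = -157/2 ∩ CB · ED = 871/2]
2. C_y = 10  [2·signedArea(CAB) = -157/2 ∩ CB · ED = 871/2]
   → C = (-20, 10)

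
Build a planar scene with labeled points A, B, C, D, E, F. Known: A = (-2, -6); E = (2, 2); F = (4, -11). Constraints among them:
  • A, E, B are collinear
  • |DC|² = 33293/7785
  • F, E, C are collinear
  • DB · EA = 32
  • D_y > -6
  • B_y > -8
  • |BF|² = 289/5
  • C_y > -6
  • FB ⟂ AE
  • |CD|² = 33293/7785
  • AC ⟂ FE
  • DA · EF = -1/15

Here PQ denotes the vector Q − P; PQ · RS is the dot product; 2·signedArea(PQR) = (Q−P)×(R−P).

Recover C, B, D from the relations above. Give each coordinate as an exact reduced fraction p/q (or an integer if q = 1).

B = (-14/5, -38/5)
C = (538/173, -902/173)
D = (16/15, -83/15)

1. C_x = 538/173  [F, E, C are collinear ∩ AC ⟂ FE]
2. C_y = -902/173  [F, E, C are collinear ∩ AC ⟂ FE]
   → C = (538/173, -902/173)
3. B_x = -14/5  [A, E, B are collinear ∩ FB ⟂ AE]
4. B_y = -38/5  [A, E, B are collinear ∩ FB ⟂ AE]
   → B = (-14/5, -38/5)
5. D_x = 16/15  [DA · EF = -1/15 ∩ DB · EA = 32]
6. D_y = -83/15  [DA · EF = -1/15 ∩ DB · EA = 32]
   → D = (16/15, -83/15)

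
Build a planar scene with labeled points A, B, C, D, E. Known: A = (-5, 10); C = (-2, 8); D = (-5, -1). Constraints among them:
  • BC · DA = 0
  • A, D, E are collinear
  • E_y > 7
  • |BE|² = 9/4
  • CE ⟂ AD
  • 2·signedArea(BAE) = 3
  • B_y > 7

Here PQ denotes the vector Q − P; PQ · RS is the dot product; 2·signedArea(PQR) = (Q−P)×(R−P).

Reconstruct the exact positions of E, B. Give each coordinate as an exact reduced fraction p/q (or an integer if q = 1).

B = (-7/2, 8)
E = (-5, 8)

1. E_x = -5  [A, D, E are collinear ∩ CE ⟂ AD]
2. E_y = 8  [A, D, E are collinear ∩ CE ⟂ AD]
   → E = (-5, 8)
3. B_x = -7/2  [BC · DA = 0 ∩ 2·signedArea(BAE) = 3]
4. B_y = 8  [BC · DA = 0 ∩ 2·signedArea(BAE) = 3]
   → B = (-7/2, 8)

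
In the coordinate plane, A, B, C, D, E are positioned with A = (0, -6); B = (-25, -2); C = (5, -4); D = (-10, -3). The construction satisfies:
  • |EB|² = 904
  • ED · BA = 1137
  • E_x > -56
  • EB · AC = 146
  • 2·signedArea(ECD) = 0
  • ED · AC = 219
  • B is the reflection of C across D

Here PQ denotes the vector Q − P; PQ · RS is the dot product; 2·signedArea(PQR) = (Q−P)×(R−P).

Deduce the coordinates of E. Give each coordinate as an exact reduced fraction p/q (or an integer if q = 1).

1. E_x = -55  [2·signedArea(ECD) = 0 ∩ ED · AC = 219]
2. E_y = 0  [2·signedArea(ECD) = 0 ∩ ED · AC = 219]
   → E = (-55, 0)

E = (-55, 0)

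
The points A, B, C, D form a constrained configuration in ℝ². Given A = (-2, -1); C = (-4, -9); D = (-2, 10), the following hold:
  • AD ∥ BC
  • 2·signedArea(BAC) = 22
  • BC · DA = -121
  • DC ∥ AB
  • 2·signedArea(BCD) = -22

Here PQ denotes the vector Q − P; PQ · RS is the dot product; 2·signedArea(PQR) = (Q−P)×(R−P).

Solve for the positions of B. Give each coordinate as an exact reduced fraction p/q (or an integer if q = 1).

B = (-4, -20)

1. B_x = -4  [AD ∥ BC ∩ DC ∥ AB]
2. B_y = -20  [AD ∥ BC ∩ DC ∥ AB]
   → B = (-4, -20)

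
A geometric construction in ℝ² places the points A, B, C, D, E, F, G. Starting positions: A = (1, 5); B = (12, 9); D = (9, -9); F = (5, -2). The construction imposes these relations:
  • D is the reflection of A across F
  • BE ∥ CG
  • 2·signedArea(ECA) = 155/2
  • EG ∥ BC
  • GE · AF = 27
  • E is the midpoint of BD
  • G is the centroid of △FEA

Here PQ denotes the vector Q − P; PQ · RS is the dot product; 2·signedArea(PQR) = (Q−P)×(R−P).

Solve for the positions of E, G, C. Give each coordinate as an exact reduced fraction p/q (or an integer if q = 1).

1. E_x = 21/2  [E is the midpoint of BD]
2. E_y = 0  [E is the midpoint of BD]
   → E = (21/2, 0)
3. G_x = 11/2  [G is the centroid of △FEA]
4. G_y = 1  [G is the centroid of △FEA]
   → G = (11/2, 1)
5. C_x = 7  [BE ∥ CG ∩ EG ∥ BC]
6. C_y = 10  [BE ∥ CG ∩ EG ∥ BC]
   → C = (7, 10)

C = (7, 10)
E = (21/2, 0)
G = (11/2, 1)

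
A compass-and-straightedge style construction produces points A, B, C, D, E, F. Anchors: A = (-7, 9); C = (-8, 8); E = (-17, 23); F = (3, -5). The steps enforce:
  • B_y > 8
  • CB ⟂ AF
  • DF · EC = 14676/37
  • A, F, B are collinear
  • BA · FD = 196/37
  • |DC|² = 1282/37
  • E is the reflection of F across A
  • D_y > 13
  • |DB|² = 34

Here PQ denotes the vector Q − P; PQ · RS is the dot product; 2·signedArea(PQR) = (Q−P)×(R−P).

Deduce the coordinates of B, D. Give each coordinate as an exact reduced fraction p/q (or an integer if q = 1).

B = (-254/37, 326/37)
D = (-393/37, 491/37)

1. B_x = -254/37  [A, F, B are collinear ∩ CB ⟂ AF]
2. B_y = 326/37  [A, F, B are collinear ∩ CB ⟂ AF]
   → B = (-254/37, 326/37)
3. D_x = -393/37  [DF · EC = 14676/37 ∩ BA · FD = 196/37]
4. D_y = 491/37  [DF · EC = 14676/37 ∩ BA · FD = 196/37]
   → D = (-393/37, 491/37)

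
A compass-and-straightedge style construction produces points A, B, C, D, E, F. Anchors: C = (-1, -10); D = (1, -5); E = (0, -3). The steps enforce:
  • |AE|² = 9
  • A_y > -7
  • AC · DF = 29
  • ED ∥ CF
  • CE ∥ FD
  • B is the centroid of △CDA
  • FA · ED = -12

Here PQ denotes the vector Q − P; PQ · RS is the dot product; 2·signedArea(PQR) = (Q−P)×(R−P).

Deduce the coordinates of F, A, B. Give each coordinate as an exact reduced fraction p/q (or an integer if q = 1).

A = (0, -6)
B = (0, -7)
F = (0, -12)

1. F_x = 0  [CE ∥ FD ∩ ED ∥ CF]
2. F_y = -12  [CE ∥ FD ∩ ED ∥ CF]
   → F = (0, -12)
3. A_x = 0  [AC · DF = 29 ∩ FA · ED = -12]
4. A_y = -6  [AC · DF = 29 ∩ FA · ED = -12]
   → A = (0, -6)
5. B_x = 0  [B is the centroid of △CDA]
6. B_y = -7  [B is the centroid of △CDA]
   → B = (0, -7)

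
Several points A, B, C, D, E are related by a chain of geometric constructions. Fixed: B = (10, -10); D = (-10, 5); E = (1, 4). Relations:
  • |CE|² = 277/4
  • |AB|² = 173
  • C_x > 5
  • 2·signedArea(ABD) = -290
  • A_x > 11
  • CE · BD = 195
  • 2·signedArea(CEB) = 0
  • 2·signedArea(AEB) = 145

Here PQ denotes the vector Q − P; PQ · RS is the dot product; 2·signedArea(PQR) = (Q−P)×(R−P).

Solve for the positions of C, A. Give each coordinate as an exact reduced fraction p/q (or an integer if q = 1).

1. C_x = 11/2  [2·signedArea(CEB) = 0 ∩ CE · BD = 195]
2. C_y = -3  [2·signedArea(CEB) = 0 ∩ CE · BD = 195]
   → C = (11/2, -3)
3. A_x = 12  [2·signedArea(ABD) = -290 ∩ 2·signedArea(AEB) = 145]
4. A_y = 3  [2·signedArea(ABD) = -290 ∩ 2·signedArea(AEB) = 145]
   → A = (12, 3)

A = (12, 3)
C = (11/2, -3)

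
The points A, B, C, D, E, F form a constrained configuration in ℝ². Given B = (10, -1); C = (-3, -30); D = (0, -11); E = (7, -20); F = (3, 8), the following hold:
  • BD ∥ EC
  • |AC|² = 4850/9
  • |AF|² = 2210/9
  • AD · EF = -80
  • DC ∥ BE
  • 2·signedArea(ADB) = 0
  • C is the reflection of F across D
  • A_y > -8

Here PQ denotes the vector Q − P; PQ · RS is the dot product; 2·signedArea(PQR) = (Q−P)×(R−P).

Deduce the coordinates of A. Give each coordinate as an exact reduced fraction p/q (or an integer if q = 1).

1. A_x = 10/3  [2·signedArea(ADB) = 0 ∩ AD · EF = -80]
2. A_y = -23/3  [2·signedArea(ADB) = 0 ∩ AD · EF = -80]
   → A = (10/3, -23/3)

A = (10/3, -23/3)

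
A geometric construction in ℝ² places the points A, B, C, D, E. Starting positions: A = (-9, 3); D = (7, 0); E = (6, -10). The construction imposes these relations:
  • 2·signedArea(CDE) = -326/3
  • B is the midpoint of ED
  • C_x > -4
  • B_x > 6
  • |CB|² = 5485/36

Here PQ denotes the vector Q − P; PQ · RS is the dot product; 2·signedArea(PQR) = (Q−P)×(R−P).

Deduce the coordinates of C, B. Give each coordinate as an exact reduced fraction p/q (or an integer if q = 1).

B = (13/2, -5)
C = (-11/3, 2)

1. B_x = 13/2  [B is the midpoint of ED]
2. B_y = -5  [B is the midpoint of ED]
   → B = (13/2, -5)
3. C_x = -11/3  [line 10·x + -1·y + 116/3 = 0 ∩ |CB|² = 5485/36]
4. C_y = 2  [line 10·x + -1·y + 116/3 = 0 ∩ |CB|² = 5485/36]
   → C = (-11/3, 2)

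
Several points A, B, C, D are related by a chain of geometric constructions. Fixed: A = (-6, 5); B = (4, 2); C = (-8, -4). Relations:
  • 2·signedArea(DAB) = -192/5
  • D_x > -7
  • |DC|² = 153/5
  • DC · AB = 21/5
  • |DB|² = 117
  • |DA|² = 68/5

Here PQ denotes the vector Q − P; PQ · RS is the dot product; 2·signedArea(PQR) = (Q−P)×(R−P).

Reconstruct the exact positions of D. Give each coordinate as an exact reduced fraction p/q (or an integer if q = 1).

1. D_x = -34/5  [2·signedArea(DAB) = -192/5 ∩ DC · AB = 21/5]
2. D_y = 7/5  [2·signedArea(DAB) = -192/5 ∩ DC · AB = 21/5]
   → D = (-34/5, 7/5)

D = (-34/5, 7/5)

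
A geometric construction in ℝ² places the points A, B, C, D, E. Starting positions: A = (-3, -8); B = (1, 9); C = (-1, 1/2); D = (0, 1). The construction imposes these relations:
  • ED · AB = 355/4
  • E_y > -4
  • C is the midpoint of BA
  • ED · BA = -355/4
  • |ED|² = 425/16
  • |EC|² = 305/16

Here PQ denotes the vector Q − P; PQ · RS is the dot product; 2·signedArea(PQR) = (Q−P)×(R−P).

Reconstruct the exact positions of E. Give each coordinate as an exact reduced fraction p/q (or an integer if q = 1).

E = (-2, -15/4)

1. E_x = -2  [line -4·x + -17·y + -287/4 = 0 ∩ |ED|² = 425/16]
2. E_y = -15/4  [line -4·x + -17·y + -287/4 = 0 ∩ |ED|² = 425/16]
   → E = (-2, -15/4)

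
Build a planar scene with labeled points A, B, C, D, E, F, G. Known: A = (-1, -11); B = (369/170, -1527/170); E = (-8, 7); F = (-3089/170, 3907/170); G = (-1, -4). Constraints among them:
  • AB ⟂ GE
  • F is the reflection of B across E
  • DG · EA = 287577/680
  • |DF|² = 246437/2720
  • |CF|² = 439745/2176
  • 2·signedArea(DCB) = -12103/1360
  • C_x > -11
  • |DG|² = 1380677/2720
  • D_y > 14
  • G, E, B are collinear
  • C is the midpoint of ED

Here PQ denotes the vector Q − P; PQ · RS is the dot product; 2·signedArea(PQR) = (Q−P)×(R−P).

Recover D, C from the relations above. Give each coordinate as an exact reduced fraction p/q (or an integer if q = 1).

1. D_x = -9437/680  [line -7·x + 18·y + -243377/680 = 0 ∩ |DF|² = 246437/2720]
2. D_y = 9851/680  [line -7·x + 18·y + -243377/680 = 0 ∩ |DF|² = 246437/2720]
   → D = (-9437/680, 9851/680)
3. C_x = -14877/1360  [2·signedArea(DCB) = -12103/1360 ∩ C is the midpoint of ED]
4. C_y = 14611/1360  [2·signedArea(DCB) = -12103/1360 ∩ C is the midpoint of ED]
   → C = (-14877/1360, 14611/1360)

C = (-14877/1360, 14611/1360)
D = (-9437/680, 9851/680)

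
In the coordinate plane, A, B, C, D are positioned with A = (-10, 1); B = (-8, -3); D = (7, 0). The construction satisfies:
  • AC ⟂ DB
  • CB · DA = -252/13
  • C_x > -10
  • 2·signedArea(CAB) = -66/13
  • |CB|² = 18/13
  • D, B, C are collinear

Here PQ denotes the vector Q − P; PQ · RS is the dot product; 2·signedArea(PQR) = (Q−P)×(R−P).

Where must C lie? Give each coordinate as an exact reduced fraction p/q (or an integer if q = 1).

1. C_x = -119/13  [D, B, C are collinear ∩ AC ⟂ DB]
2. C_y = -42/13  [D, B, C are collinear ∩ AC ⟂ DB]
   → C = (-119/13, -42/13)

C = (-119/13, -42/13)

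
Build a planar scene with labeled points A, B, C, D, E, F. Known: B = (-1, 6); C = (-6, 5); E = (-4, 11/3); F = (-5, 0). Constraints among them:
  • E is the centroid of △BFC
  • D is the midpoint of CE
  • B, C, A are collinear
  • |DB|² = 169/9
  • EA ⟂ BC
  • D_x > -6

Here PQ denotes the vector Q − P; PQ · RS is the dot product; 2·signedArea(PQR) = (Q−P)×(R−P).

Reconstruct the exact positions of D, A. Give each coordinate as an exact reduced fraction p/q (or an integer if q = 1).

A = (-13/3, 16/3)
D = (-5, 13/3)

1. D_x = -5  [D is the midpoint of CE]
2. D_y = 13/3  [D is the midpoint of CE]
   → D = (-5, 13/3)
3. A_x = -13/3  [B, C, A are collinear ∩ EA ⟂ BC]
4. A_y = 16/3  [B, C, A are collinear ∩ EA ⟂ BC]
   → A = (-13/3, 16/3)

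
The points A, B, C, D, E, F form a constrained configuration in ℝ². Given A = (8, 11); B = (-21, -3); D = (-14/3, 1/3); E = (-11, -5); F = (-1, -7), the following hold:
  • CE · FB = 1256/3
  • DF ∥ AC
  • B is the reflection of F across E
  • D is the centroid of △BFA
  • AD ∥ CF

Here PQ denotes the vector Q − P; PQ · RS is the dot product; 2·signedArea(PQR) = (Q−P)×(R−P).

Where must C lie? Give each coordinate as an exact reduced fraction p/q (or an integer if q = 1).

1. C_x = 35/3  [AD ∥ CF ∩ DF ∥ AC]
2. C_y = 11/3  [AD ∥ CF ∩ DF ∥ AC]
   → C = (35/3, 11/3)

C = (35/3, 11/3)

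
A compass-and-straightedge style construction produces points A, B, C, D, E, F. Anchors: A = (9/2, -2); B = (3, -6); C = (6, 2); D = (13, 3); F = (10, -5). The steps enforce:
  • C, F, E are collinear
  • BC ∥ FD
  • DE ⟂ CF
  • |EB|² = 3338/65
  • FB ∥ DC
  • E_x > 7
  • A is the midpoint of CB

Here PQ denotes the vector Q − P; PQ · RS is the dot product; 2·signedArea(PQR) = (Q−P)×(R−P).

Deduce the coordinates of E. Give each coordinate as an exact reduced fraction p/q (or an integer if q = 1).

E = (474/65, -17/65)

1. E_x = 474/65  [C, F, E are collinear ∩ DE ⟂ CF]
2. E_y = -17/65  [C, F, E are collinear ∩ DE ⟂ CF]
   → E = (474/65, -17/65)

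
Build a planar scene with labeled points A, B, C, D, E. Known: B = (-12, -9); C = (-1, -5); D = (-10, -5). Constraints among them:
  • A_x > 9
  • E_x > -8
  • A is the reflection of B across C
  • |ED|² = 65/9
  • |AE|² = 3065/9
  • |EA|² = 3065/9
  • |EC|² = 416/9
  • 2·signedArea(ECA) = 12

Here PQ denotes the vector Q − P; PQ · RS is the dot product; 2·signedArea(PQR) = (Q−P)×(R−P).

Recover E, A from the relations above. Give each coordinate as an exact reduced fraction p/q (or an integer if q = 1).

A = (10, -1)
E = (-23/3, -19/3)

1. A_x = 10  [A is the reflection of B across C]
2. A_y = -1  [A is the reflection of B across C]
   → A = (10, -1)
3. E_x = -23/3  [line -4·x + 11·y + 39 = 0 ∩ |ED|² = 65/9]
4. E_y = -19/3  [line -4·x + 11·y + 39 = 0 ∩ |ED|² = 65/9]
   → E = (-23/3, -19/3)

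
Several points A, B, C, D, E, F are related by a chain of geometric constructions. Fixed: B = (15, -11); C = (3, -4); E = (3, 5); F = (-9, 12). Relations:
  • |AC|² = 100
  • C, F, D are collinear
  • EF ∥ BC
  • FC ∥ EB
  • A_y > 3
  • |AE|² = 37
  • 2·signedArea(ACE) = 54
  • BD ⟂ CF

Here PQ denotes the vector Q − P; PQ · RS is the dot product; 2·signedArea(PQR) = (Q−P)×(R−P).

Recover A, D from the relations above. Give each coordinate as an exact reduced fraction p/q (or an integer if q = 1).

1. A_x = -3  [2·signedArea(ACE) = 54]
2. A_y = 4  [|AC|² = 100]
   → A = (-3, 4)
3. D_x = 267/25  [C, F, D are collinear ∩ BD ⟂ CF]
4. D_y = -356/25  [C, F, D are collinear ∩ BD ⟂ CF]
   → D = (267/25, -356/25)

A = (-3, 4)
D = (267/25, -356/25)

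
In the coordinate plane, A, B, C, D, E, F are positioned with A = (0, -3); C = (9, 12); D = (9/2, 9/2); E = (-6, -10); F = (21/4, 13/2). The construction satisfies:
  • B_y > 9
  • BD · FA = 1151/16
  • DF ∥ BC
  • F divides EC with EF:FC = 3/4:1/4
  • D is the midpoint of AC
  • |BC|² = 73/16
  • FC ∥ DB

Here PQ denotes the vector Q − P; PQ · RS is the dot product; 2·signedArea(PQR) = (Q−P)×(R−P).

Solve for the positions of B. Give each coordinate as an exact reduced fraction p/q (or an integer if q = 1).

B = (33/4, 10)

1. B_x = 33/4  [DF ∥ BC ∩ FC ∥ DB]
2. B_y = 10  [DF ∥ BC ∩ FC ∥ DB]
   → B = (33/4, 10)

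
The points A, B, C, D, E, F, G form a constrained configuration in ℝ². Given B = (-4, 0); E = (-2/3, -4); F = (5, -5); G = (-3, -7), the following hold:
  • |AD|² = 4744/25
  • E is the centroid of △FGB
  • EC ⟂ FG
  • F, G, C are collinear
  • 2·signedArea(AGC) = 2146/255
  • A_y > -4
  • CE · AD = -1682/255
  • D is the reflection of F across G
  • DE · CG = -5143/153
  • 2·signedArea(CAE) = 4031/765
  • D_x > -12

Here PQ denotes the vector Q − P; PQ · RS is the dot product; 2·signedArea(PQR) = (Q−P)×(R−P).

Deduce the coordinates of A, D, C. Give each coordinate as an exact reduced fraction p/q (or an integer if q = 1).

A = (7/5, -3)
C = (-5/51, -320/51)
D = (-11, -9)

1. D_x = -11  [D is the reflection of F across G]
2. D_y = -9  [D is the reflection of F across G]
   → D = (-11, -9)
3. C_x = -5/51  [F, G, C are collinear ∩ EC ⟂ FG]
4. C_y = -320/51  [F, G, C are collinear ∩ EC ⟂ FG]
   → C = (-5/51, -320/51)
5. A_x = 7/5  [2·signedArea(AGC) = 2146/255 ∩ 2·signedArea(CAE) = 4031/765]
6. A_y = -3  [2·signedArea(AGC) = 2146/255 ∩ 2·signedArea(CAE) = 4031/765]
   → A = (7/5, -3)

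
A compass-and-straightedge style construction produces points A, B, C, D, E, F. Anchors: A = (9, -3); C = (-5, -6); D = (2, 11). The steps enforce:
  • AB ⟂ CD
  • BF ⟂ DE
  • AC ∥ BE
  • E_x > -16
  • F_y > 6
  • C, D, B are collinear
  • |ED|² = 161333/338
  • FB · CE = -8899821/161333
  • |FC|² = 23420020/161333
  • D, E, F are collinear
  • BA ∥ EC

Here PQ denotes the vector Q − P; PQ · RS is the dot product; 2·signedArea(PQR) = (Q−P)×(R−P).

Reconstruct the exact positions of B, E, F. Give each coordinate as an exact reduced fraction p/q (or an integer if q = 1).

1. B_x = -647/338  [C, D, B are collinear ∩ AB ⟂ CD]
2. B_y = 505/338  [C, D, B are collinear ∩ AB ⟂ CD]
   → B = (-647/338, 505/338)
3. E_x = -5379/338  [BA ∥ EC ∩ AC ∥ BE]
4. E_y = -509/338  [BA ∥ EC ∩ AC ∥ BE]
   → E = (-5379/338, -509/338)
5. F_x = -821729/161333  [D, E, F are collinear ∩ BF ⟂ DE]
6. F_y = 975760/161333  [D, E, F are collinear ∩ BF ⟂ DE]
   → F = (-821729/161333, 975760/161333)

B = (-647/338, 505/338)
E = (-5379/338, -509/338)
F = (-821729/161333, 975760/161333)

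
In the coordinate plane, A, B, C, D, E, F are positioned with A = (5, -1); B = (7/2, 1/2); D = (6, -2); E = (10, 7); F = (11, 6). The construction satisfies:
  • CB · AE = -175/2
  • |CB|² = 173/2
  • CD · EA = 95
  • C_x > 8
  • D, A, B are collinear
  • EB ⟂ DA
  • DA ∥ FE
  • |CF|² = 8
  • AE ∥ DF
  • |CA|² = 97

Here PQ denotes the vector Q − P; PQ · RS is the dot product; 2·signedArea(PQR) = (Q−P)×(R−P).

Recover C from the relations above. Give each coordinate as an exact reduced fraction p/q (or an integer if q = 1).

C = (9, 8)

1. C_x = 9  [line -5·x + -8·y + 109 = 0 ∩ |CB|² = 173/2]
2. C_y = 8  [line -5·x + -8·y + 109 = 0 ∩ |CB|² = 173/2]
   → C = (9, 8)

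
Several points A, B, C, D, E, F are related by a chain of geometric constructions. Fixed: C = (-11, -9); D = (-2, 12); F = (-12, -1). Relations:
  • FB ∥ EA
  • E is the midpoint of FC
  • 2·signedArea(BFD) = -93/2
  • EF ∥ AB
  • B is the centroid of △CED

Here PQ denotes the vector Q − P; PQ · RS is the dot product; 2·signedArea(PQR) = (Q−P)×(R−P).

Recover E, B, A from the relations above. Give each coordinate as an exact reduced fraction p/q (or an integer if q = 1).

1. E_x = -23/2  [E is the midpoint of FC]
2. E_y = -5  [E is the midpoint of FC]
   → E = (-23/2, -5)
3. B_x = -49/6  [B is the centroid of △CED]
4. B_y = -2/3  [B is the centroid of △CED]
   → B = (-49/6, -2/3)
5. A_x = -23/3  [EF ∥ AB ∩ FB ∥ EA]
6. A_y = -14/3  [EF ∥ AB ∩ FB ∥ EA]
   → A = (-23/3, -14/3)

A = (-23/3, -14/3)
B = (-49/6, -2/3)
E = (-23/2, -5)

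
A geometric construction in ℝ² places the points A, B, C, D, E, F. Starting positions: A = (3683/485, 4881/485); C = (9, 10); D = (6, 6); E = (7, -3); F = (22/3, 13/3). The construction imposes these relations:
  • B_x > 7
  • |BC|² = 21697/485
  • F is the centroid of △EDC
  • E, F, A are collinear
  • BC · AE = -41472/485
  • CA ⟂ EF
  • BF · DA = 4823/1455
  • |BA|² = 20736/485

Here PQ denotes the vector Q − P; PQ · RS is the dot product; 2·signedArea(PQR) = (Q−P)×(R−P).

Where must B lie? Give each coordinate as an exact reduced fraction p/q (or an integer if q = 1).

1. B_x = 3539/485  [BF · DA = 4823/1455 ∩ BC · AE = -41472/485]
2. B_y = 1713/485  [BF · DA = 4823/1455 ∩ BC · AE = -41472/485]
   → B = (3539/485, 1713/485)

B = (3539/485, 1713/485)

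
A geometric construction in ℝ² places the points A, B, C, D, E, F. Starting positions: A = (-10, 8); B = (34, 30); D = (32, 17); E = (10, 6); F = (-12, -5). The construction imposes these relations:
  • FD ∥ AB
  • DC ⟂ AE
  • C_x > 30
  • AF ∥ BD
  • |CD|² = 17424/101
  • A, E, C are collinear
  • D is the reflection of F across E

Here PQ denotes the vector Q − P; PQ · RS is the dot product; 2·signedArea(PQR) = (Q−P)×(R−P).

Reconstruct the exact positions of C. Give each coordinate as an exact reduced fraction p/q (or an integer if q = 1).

1. C_x = 3100/101  [A, E, C are collinear ∩ DC ⟂ AE]
2. C_y = 397/101  [A, E, C are collinear ∩ DC ⟂ AE]
   → C = (3100/101, 397/101)

C = (3100/101, 397/101)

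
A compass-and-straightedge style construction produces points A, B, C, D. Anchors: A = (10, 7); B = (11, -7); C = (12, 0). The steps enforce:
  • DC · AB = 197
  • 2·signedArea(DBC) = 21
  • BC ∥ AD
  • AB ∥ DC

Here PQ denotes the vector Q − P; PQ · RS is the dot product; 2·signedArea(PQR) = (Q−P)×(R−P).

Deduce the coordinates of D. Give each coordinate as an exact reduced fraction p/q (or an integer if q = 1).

1. D_x = 11  [AB ∥ DC ∩ BC ∥ AD]
2. D_y = 14  [AB ∥ DC ∩ BC ∥ AD]
   → D = (11, 14)

D = (11, 14)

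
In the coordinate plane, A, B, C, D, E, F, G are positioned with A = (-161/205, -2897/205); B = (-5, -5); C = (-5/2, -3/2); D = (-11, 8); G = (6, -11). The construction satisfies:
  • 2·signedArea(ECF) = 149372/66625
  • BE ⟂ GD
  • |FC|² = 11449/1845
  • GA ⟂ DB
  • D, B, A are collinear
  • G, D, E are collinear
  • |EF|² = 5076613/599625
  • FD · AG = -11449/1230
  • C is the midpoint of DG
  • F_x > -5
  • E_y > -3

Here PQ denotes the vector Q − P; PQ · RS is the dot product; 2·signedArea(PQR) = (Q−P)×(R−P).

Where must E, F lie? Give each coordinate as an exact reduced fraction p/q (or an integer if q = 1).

1. E_x = -1217/650  [G, D, E are collinear ∩ BE ⟂ GD]
2. E_y = -1431/650  [G, D, E are collinear ∩ BE ⟂ GD]
   → E = (-1217/650, -1431/650)
3. F_x = -5857/1230  [FD · AG = -11449/1230 ∩ 2·signedArea(ECF) = 149372/66625]
4. F_y = -1043/410  [FD · AG = -11449/1230 ∩ 2·signedArea(ECF) = 149372/66625]
   → F = (-5857/1230, -1043/410)

E = (-1217/650, -1431/650)
F = (-5857/1230, -1043/410)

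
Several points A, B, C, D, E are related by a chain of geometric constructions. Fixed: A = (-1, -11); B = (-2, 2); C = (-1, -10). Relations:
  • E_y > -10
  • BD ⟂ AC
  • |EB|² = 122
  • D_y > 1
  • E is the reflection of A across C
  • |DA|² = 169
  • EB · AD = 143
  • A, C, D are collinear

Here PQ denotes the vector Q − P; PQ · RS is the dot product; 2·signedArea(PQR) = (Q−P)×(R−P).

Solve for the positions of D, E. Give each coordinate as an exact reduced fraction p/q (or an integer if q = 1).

1. D_x = -1  [A, C, D are collinear ∩ BD ⟂ AC]
2. D_y = 2  [A, C, D are collinear ∩ BD ⟂ AC]
   → D = (-1, 2)
3. E_x = -1  [E is the reflection of A across C]
4. E_y = -9  [E is the reflection of A across C]
   → E = (-1, -9)

D = (-1, 2)
E = (-1, -9)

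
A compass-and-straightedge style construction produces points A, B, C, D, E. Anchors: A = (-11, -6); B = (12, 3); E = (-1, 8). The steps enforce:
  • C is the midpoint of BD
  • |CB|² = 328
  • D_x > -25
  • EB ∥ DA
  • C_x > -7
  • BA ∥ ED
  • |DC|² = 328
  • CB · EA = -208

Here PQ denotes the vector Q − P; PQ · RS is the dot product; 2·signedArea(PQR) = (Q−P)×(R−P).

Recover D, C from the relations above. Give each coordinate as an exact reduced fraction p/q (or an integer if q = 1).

1. D_x = -24  [EB ∥ DA ∩ BA ∥ ED]
2. D_y = -1  [EB ∥ DA ∩ BA ∥ ED]
   → D = (-24, -1)
3. C_x = -6  [C is the midpoint of BD]
4. C_y = 1  [C is the midpoint of BD]
   → C = (-6, 1)

C = (-6, 1)
D = (-24, -1)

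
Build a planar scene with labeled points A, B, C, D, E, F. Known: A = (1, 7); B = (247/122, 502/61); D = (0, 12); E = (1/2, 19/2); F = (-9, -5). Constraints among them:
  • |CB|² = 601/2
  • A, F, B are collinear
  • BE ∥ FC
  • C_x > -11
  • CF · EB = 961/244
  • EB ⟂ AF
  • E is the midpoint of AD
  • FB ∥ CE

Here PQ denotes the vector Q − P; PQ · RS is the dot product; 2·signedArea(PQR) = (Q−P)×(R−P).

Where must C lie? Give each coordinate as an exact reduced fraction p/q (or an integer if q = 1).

1. C_x = -642/61  [FB ∥ CE ∩ BE ∥ FC]
2. C_y = -455/122  [FB ∥ CE ∩ BE ∥ FC]
   → C = (-642/61, -455/122)

C = (-642/61, -455/122)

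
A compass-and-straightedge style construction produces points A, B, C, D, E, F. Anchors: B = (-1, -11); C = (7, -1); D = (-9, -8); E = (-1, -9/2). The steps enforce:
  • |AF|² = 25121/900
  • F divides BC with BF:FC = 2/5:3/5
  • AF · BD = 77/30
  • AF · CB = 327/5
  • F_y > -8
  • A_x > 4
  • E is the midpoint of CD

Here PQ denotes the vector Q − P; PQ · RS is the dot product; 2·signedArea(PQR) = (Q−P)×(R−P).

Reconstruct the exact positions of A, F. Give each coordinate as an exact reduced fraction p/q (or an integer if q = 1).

A = (13/3, -13/6)
F = (11/5, -7)

1. F_x = 11/5  [F divides BC with BF:FC = 2/5:3/5]
2. F_y = -7  [F divides BC with BF:FC = 2/5:3/5]
   → F = (11/5, -7)
3. A_x = 13/3  [AF · BD = 77/30 ∩ AF · CB = 327/5]
4. A_y = -13/6  [AF · BD = 77/30 ∩ AF · CB = 327/5]
   → A = (13/3, -13/6)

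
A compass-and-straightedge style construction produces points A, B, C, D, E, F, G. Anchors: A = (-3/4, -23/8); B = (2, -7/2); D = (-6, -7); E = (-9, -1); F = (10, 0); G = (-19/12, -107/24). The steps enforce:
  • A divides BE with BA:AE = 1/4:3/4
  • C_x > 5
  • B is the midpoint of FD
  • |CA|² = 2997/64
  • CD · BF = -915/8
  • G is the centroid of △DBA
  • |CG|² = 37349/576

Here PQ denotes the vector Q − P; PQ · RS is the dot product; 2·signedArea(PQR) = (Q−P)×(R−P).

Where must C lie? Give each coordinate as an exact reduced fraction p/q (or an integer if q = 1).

C = (6, -7/4)

1. C_x = 6  [line -8·x + -7/2·y + 335/8 = 0 ∩ |CA|² = 2997/64]
2. C_y = -7/4  [line -8·x + -7/2·y + 335/8 = 0 ∩ |CA|² = 2997/64]
   → C = (6, -7/4)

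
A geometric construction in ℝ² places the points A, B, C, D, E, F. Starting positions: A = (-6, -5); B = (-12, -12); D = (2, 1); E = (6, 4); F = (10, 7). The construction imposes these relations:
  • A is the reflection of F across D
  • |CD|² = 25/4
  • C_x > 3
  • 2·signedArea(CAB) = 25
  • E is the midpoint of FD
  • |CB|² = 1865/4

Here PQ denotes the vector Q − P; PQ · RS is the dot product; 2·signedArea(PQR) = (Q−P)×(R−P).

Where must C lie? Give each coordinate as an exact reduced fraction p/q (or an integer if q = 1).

C = (4, 5/2)

1. C_x = 4  [line 7·x + -6·y + -13 = 0 ∩ |CB|² = 1865/4]
2. C_y = 5/2  [line 7·x + -6·y + -13 = 0 ∩ |CB|² = 1865/4]
   → C = (4, 5/2)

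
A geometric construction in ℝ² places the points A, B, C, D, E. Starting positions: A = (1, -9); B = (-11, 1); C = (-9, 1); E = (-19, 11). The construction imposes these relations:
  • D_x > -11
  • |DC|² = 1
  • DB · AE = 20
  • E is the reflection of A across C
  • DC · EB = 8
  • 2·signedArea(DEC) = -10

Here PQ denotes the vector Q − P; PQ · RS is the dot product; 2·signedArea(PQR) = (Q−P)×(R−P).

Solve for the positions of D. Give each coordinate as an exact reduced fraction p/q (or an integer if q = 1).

1. D_x = -10  [DC · EB = 8 ∩ DB · AE = 20]
2. D_y = 1  [DC · EB = 8 ∩ DB · AE = 20]
   → D = (-10, 1)

D = (-10, 1)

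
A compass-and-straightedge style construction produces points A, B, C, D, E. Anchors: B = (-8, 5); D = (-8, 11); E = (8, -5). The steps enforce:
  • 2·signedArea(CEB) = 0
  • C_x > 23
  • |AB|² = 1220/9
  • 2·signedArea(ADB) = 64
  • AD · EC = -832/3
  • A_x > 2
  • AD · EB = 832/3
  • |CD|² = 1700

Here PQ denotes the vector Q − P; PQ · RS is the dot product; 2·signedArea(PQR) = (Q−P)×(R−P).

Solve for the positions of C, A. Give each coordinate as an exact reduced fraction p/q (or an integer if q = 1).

A = (8/3, 1/3)
C = (24, -15)

1. C_x = 24  [line -10·x + -16·y + 0 = 0 ∩ |CD|² = 1700]
2. C_y = -15  [line -10·x + -16·y + 0 = 0 ∩ |CD|² = 1700]
   → C = (24, -15)
3. A_x = 8/3  [AD · EB = 832/3 ∩ 2·signedArea(ADB) = 64]
4. A_y = 1/3  [AD · EB = 832/3 ∩ 2·signedArea(ADB) = 64]
   → A = (8/3, 1/3)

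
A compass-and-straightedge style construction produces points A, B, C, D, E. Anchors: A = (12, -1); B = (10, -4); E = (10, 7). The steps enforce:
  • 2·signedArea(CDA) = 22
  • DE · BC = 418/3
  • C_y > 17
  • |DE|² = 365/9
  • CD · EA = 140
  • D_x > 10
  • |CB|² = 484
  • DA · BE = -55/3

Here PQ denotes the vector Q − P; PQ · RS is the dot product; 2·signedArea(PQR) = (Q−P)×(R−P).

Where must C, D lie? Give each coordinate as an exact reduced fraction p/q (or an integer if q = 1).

1. D_y = 2/3  [DA · BE = -55/3]
2. D_x = 32/3  [|DE|² = 365/9]
   → D = (32/3, 2/3)
3. C_x = 10  [2·signedArea(CDA) = 22 ∩ DE · BC = 418/3]
4. C_y = 18  [2·signedArea(CDA) = 22 ∩ DE · BC = 418/3]
   → C = (10, 18)

C = (10, 18)
D = (32/3, 2/3)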